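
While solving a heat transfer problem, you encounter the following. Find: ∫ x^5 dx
Using power rule: ∫ x^5 dx=1/6 x^6+C=(1/6)x^6+C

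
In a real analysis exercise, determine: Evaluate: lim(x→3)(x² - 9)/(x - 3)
Factor: (x² - 9)=(x-3)(x + 3)
Cancel (x-3): lim(x→3) (x + 3)=6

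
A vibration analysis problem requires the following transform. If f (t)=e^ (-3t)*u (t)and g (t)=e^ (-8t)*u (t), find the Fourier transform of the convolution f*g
By the convolution theorem: F{f * g} = F(omega) * G(omega)
F(omega) = 1/(3+j * omega), G(omega) = 1/(8+j * omega)
F{f * g} = 1/((3+j * omega)(8+j * omega))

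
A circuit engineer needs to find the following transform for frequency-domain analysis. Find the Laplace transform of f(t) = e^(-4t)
L{e^(at)} = 1/(s-a)
L{e^(-4t)} = 1/(s+4)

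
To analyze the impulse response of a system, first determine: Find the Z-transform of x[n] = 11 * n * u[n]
Z{n * u[n]} = z/(z-1)^2
By linearity: Z{11 * n * u[n]} = 11z/(z-1)^2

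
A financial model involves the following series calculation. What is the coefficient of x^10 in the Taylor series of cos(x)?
cos(x) = Σ (-1)^k x^(2k)/(2k)!
For x^10: (-1)^5/10! = -1/3628800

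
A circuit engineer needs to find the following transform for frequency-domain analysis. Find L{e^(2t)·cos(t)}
First shifting: L{e^(at)f(t)}=F(s-a)
L{cos(t)}=s/(s²+1)
Shift: (s-2)/((s-2)²+1)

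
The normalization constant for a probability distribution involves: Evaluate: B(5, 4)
B(x,y)=Γ(x)Γ(y)/Γ(x + y)=(x-1)!(y-1)!/(x + y-1)!
B(5,4)=4!·3!/8!=1/280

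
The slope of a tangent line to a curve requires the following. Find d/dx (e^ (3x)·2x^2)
Product rule: (fg)' = f'g + fg'
f = e^(3x), f' = 3·e^(3x)
g = 2x^2, g' = 4x

Answer: 6·e^(3x)·x^2 + 4·e^(3x)·x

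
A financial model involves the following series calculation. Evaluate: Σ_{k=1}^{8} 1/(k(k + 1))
Partial fractions: 1/(k(k+1))=1/k - 1/(k+1)
Telescoping sum: 1(1-1/9)=1·8/9

Answer: 8/9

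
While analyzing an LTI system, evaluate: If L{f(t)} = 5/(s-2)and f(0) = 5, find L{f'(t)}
L{f'(t)}=s·F(s) - f(0)=5s/(s-2)-5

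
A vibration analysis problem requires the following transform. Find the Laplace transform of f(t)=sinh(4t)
L{sinh(at)} = a/(s²-a²)
L{sinh(4t)} = 4/(s²-16)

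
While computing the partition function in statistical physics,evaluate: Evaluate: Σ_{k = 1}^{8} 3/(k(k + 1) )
Partial fractions: 3/(k(k + 1))=3/k - 3/(k + 1)
Telescoping sum: 3(1 - 1/9)=3·8/9

Answer: 8/3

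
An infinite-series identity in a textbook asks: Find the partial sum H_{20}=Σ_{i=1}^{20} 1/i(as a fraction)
H_20 = 1 + 1/2 + 1/3 + ... + 1/20
= 55835135/15519504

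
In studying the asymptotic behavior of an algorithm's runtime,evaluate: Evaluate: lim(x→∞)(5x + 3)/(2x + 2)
Divide numerator and denominator by x:
lim (5+3/x)/(2+2/x) = 5/2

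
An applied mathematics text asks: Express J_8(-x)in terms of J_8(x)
For integer n: J_n(-x)=(-1)^n J_n(x)
With n=8: J_8(-x)=(-1)^8 J_8(x)=J_8(x)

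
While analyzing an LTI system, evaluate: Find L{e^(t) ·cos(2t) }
First shifting: L{e^(at)f(t)}=F(s-a)
L{cos(2t)}=s/(s² + 4)
Shift: (s-1)/((s-1)² + 4)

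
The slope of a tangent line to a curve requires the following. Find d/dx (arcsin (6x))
d/dx[arcsin(u)]=u'/√(1-u²), u=6x, u'=6

Answer: 6/√(1 - 36x²)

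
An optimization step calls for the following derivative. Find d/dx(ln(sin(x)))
Chain rule: d/dx[ln(u)]=u'/u where u=sin(x)
u'=cos(x)

Answer: (cos(x))/(sin(x))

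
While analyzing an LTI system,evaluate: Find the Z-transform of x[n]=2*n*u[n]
Z{n * u[n]}=z/(z-1)^2
By linearity: Z{2 * n * u[n]}=2z/(z-1)^2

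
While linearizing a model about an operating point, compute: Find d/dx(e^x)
Chain rule: d/dx[e^u]=e^u · u' where u=x
u'=1

Answer: 1·e^x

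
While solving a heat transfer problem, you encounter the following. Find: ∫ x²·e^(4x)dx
Integration by parts twice:
First: u=x², dv=e^(4x) dx => x²e^(4x)/4 - (2/4)∫ xe^(4x) dx
Second (∫ xe^(4x) dx): xe^(4x)/4 - e^(4x)/16
Combining: e^(4x)(x²/4-2x/16+2/64)+C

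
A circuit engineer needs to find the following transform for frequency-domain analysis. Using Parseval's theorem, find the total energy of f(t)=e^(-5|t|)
Parseval's theorem: E=integral |f(t)|^2 dt=(1/2pi) integral |F(omega)|^2 domega
E=integral_{-inf}^{inf} e^(-10|t|) dt=2 * integral_0^inf e^(-10t) dt=2/(2 * 5)=1/5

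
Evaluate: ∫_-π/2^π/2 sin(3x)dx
Antiderivative: -cos(3x)/3
Evaluate at bounds: [-cos(3·π/2)/3] - [-cos(3·-π/2)/3]
= (-(0) + (0))/3 = 0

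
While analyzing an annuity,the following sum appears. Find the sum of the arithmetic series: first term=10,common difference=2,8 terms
Last term: a_n = 10+(8-1)·2 = 24
Sum = n(a_1+a_n)/2 = 8(10+24)/2 = 136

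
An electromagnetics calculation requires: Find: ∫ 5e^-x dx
Since d/dx[e^-x]=- e^-x, we get -5e^-x+C

Answer: -5e^-x+C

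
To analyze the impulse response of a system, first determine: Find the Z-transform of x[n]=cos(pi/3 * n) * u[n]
Z{cos(w0*n)*u[n]}=z(z - cos(w0))/(z^2-2z*cos(w0)+1)
With w0=pi/3: X(z)=z(z - cos(pi/3))/(z^2-2z*cos(pi/3)+1)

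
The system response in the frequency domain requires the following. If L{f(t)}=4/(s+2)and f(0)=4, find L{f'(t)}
L{f'(t)} = s·F(s) - f(0) = 4s/(s+2)-4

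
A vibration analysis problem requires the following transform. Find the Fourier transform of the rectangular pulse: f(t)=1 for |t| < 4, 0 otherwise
F(omega)=integral from -4 to 4 of e^(-j * omega * t) dt
=2 * sin(4 * omega)/omega=8 * sinc(4 * omega/pi)

Answer: 2 * sin(4 * omega)/omega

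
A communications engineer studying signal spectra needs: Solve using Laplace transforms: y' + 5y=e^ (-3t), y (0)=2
Take L: sY - 2 + 5Y=1/(s + 3)
Y(s + 5)=1/(s + 3) + 2
Y=1/((s + 3)(s + 5)) + 2/(s + 5)
Partial fractions: 1/((s + 3)(s + 5))=(1/2)/(s + 3) - (1/2)/(s + 5)
So Y=(1/2)/(s + 3) + (3/2)/(s + 5)
Inverse Laplace transform (L^(-1){1/(s + 3)}=e^(-3t), L^(-1){1/(s + 5)}=e^(-5t)):

Answer: y(t)=(1/2)·e^(-3t) + (3/2)·e^(-5t)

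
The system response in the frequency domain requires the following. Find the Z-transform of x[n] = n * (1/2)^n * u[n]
Using the property Z{n * a^n * u[n]}=az/(z-a)^2
With a=1/2: X(z)=(1/2)z/(z - 1/2)^2, |z| > 1/2

Answer: (1/2)z/(z - 1/2)^2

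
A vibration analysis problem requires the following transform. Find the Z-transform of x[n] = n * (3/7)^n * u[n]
Using the property Z{n * a^n * u[n]} = az/(z-a)^2
With a = 3/7: X(z) = (3/7)z/(z - 3/7)^2, |z| > 3/7

Answer: (3/7)z/(z - 3/7)^2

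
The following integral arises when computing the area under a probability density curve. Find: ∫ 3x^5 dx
Using power rule: ∫ 3x^5 dx = 3/6 x^6 + C = (1/2)x^6 + C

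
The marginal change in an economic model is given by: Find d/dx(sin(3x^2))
Chain rule: d/dx[sin(u)] = cos(u)·u' where u = 3x^2
u' = 6x

Answer: 6x·cos(3x^2)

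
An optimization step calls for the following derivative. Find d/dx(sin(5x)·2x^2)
Product rule: (fg)' = f'g+fg'
f = sin(5x), f' = 5·cos(5x)
g = 2x^2, g' = 4x

Answer: 10·cos(5x)·x^2+4·sin(5x)·x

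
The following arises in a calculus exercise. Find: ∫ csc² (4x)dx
Since d/dx[-cot(4x)] = 4csc²(4x), integral = -cot(4x)/4+C

Answer: (-1/4)cot(4x)+C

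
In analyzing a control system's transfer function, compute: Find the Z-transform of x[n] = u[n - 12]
Using the time-shift property: Z{u[n-12]}=z^(-12)*z/(z-1)
=z^(-11)/(z-1)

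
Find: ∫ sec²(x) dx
Since d/dx[tan(x)]=sec²(x), integral=tan(x)+C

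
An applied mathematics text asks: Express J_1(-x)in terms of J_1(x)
For integer n: J_n(-x) = (-1)^n J_n(x)
With n = 1: J_1(-x) = (-1)^1 J_1(x) = -J_1(x)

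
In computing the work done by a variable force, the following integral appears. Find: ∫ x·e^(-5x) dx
Integration by parts: u=x, dv=e^(-5x) dx
du=dx, v=e^(-5x)/(-5)
=x·e^(-5x)/(-5) - ∫ e^(-5x)/(-5) dx
=x·e^(-5x)/(-5) - e^(-5x)/25 + C

Answer: e^(-5x)(x/(-5) - 1/25) + C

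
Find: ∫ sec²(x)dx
Since d/dx[tan(x)] = sec²(x), integral = tan(x) + C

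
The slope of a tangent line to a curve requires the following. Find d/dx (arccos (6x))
d/dx[arccos(u)]=-u'/√(1-u²), u=6x, u'=6

Answer: -6/√(1-36x²)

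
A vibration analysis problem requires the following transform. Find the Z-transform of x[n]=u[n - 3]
Using the time-shift property: Z{u[n-3]} = z^(-3) * z/(z-1)
= z^(-2)/(z-1)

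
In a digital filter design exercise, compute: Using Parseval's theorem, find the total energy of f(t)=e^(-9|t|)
Parseval's theorem: E = integral |f(t)|^2 dt = (1/2pi) integral |F(omega)|^2 domega
E = integral_{-inf}^{inf} e^(-18|t|) dt = 2*integral_0^inf e^(-18t) dt = 2/(2*9) = 1/9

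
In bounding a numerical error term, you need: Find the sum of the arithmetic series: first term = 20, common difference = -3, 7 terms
Last term: a_n=20+(7-1)·-3=2
Sum=n(a_1+a_n)/2=7(20+2)/2=77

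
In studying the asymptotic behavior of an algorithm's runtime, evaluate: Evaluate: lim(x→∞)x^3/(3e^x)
Apply L'Hôpital 3 times (∞/∞ each time):
Eventually get 3!/(3e^x) → 0

Answer: 0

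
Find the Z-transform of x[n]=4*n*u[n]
Z{n*u[n]} = z/(z-1)^2
By linearity: Z{4*n*u[n]} = 4z/(z-1)^2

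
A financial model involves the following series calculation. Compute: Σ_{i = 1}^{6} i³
Using formula: Σ i^3=[n(n+1)/2]²=[6·7/2]²=441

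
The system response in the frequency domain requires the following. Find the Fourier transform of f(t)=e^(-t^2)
The Fourier transform of a Gaussian e^(-t^2) is sqrt(pi) * e^(-omega^2/4).
With a = 1: F(omega) = sqrt(pi) * e^(-omega^2/4)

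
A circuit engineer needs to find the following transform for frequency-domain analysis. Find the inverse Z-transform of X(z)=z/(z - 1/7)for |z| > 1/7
Standard pair: z/(z-a) <-> a^n * u[n] for causal signals
With a = 1/7: x[n] = (1/7)^n * u[n]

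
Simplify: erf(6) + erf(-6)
erf is odd: erf(-6)=-erf(6)
erf(6)+erf(-6)=erf(6) - erf(6)=0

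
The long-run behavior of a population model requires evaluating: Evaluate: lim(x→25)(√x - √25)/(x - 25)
Multiply by conjugate (√x + √25)/(√x + √25):
= (x - 25)/((x - 25)(√x + √25)) = 1/(√x + √25)
As x → 25: 1/(2√25)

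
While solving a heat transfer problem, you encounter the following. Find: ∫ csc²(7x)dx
Since d/dx[-cot(7x)]=7csc²(7x), integral=-cot(7x)/7+C

Answer: (-1/7)cot(7x)+C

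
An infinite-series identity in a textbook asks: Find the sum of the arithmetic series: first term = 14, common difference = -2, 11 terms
Last term: a_n=14 + (11 - 1)·-2=-6
Sum=n(a_1 + a_n)/2=11(14 + (-6))/2=44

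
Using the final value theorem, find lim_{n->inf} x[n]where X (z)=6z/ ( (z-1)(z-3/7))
Final value theorem: lim x[n]=lim_{z->1} (z-1)*X(z)
(z-1)*X(z)=6z/(z-3/7)
As z->1: 6/(1-3/7)=6/(4/7)=21/2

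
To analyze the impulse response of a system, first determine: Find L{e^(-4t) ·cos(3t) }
First shifting: L{e^(at)f(t)}=F(s-a)
L{cos(3t)}=s/(s²+9)
Shift: (s+4)/((s+4)²+9)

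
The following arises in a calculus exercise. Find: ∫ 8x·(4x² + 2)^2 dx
Let u=4x² + 2, du=8x dx
∫ u^2 du=u^3/3 + C

Answer: (4x² + 2)^3/3 + C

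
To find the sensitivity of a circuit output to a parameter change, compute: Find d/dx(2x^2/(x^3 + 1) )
Quotient rule: (f/g)' = (f'g - fg')/g²
f = 2x^2, f' = 4x
g = x^3+1, g' = 3x^2

Answer: (4x·(x^3+1)-6x^4)/(x^3+1)²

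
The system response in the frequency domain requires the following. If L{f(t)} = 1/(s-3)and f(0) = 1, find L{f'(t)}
L{f'(t)}=s·F(s) - f(0)=s/(s-3)-1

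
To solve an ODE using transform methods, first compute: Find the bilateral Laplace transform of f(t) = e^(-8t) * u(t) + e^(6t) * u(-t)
For e^(-8t)*u(t): L=1/(s + 8), Re(s) > -8
For e^(6t)*u(-t): L=-1/(s-6), Re(s) < 6
Combined: F(s)=1/(s + 8) - 1/(s-6), -8 < Re(s) < 6

Answer: 1/(s + 8) - 1/(s-6), ROC: -8 < Re(s) < 6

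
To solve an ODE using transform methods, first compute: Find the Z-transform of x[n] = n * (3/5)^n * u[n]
Using the property Z{n*a^n*u[n]} = az/(z-a)^2
With a = 3/5: X(z) = (3/5)z/(z - 3/5)^2, |z| > 3/5

Answer: (3/5)z/(z - 3/5)^2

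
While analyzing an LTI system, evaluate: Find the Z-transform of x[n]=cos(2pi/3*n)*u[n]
Z{cos(w0 * n) * u[n]}=z(z - cos(w0))/(z^2-2z * cos(w0)+1)
With w0=2pi/3: X(z)=z(z - cos(2pi/3))/(z^2-2z * cos(2pi/3)+1)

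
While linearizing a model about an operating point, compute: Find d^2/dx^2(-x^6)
Apply power rule 2 times:
d^1: -6x^5
d^2: -30x^4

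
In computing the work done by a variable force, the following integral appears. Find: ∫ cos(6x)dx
Using substitution u = 6x: ∫ cos(u) du/6 = sin(u)/6+C

Answer: (1/6)sin(6x)+C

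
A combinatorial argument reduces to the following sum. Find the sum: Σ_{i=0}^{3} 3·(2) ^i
Geometric series: S = a(1 - r^n)/(1 - r)
a = 3, r = 2, n = 4
S = 3(1-16)/-1 = 45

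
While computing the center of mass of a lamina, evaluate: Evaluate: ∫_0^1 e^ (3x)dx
Antiderivative: (1/3)e^(3x)
Evaluate: (1/3)(e^3-1)

Answer: (e^3-1)/3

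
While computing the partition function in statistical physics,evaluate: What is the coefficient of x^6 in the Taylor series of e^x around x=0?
Taylor series of e^x = Σ x^n/n!
Coefficient of x^6 = 1/6! = 1/720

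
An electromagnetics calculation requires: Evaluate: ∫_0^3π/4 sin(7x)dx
Antiderivative: -cos(7x)/7
Evaluate at bounds: [-cos(7·3π/4)/7] - [-cos(7·0)/7]
=(-(-√2/2)+(1))/7=1/7+√2/14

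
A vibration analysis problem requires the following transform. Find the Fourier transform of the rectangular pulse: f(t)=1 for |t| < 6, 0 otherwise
F(omega)=integral from -6 to 6 of e^(-j*omega*t) dt
=2*sin(6*omega)/omega=12*sinc(6*omega/pi)

Answer: 2*sin(6*omega)/omega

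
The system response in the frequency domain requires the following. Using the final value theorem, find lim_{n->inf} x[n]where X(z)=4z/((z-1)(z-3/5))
Final value theorem: lim x[n] = lim_{z->1} (z-1) * X(z)
(z-1) * X(z) = 4z/(z-3/5)
As z->1: 4/(1-3/5) = 4/(2/5) = 10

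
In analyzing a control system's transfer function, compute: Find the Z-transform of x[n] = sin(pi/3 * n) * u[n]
Z{sin(w0*n)*u[n]} = z*sin(w0)/(z^2-2z*cos(w0)+1)
With w0 = pi/3: X(z) = z*sin(pi/3)/(z^2-2z*cos(pi/3)+1)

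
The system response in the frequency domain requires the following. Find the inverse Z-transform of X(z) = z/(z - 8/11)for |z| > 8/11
Standard pair: z/(z-a) <-> a^n*u[n] for causal signals
With a=8/11: x[n]=(8/11)^n*u[n]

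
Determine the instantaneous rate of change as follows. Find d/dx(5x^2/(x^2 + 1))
Quotient rule: (f/g)' = (f'g - fg')/g²
f = 5x^2, f' = 10x
g = x^2 + 1, g' = 2x

Answer: (10x·(x^2 + 1) - 10x^3)/(x^2 + 1)²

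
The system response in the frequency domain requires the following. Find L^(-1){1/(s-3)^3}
L^(-1){1/(s-a)^n}=t^(n-1)·e^(at)/(n-1)!
Here a=3, n=3: t^2·e^(3t)/2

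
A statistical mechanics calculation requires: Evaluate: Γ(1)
Γ(n)=(n-1)! for positive integers
Γ(1)=0!=1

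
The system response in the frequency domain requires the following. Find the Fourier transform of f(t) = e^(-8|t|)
Using the standard pair: F{e^(-a|t|)}=2a/(a^2+omega^2)
With a=8: F(omega)=16/(64+omega^2)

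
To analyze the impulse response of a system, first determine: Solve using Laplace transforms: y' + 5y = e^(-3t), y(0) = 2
Take L: sY - 2+5Y = 1/(s+3)
Y(s+5) = 1/(s+3)+2
Y = 1/((s+3)(s+5))+2/(s+5)
Partial fractions: 1/((s+3)(s+5)) = (1/2)/(s+3) - (1/2)/(s+5)
So Y = (1/2)/(s+3)+(3/2)/(s+5)
Inverse Laplace transform (L^(-1){1/(s+3)} = e^(-3t), L^(-1){1/(s+5)} = e^(-5t)):

Answer: y(t) = (1/2)·e^(-3t)+(3/2)·e^(-5t)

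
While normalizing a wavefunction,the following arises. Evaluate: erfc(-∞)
erfc(x)=1 - erf(x); erfc(-∞)=1 - erf(-∞)=1 - (-1)=2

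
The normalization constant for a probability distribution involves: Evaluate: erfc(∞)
erfc(x)=1 - erf(x); erfc(∞)=1 - erf(∞)=1 - 1=0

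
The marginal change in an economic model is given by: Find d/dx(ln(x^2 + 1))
Chain rule: d/dx[ln(u)] = u'/u where u = x^2 + 1
u' = 2x

Answer: (2x)/(x^2 + 1)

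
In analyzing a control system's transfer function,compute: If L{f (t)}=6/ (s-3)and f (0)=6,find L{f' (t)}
L{f'(t)}=s·F(s) - f(0)=6s/(s-3) - 6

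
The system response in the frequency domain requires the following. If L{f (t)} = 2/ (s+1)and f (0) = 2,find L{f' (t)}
L{f'(t)} = s·F(s) - f(0) = 2s/(s+1)-2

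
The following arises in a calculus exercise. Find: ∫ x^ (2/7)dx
Power rule: ∫ x^(2/7) dx = x^(9/7)/(9/7)+C

Answer: (7/9)·x^(9/7)+C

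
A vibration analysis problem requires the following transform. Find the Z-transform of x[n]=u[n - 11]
Using the time-shift property: Z{u[n-11]}=z^(-11)*z/(z-1)
=z^(-10)/(z-1)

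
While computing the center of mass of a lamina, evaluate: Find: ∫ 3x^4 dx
Using power rule: ∫ 3x^4 dx = 3/5 x^5 + C = (3/5)x^5 + C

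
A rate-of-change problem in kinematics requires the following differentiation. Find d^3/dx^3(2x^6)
Apply power rule 3 times:
d^1: 12x^5
d^2: 60x^4
d^3: 240x^3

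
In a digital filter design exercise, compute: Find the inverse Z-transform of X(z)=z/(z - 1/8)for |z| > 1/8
Standard pair: z/(z-a) <-> a^n * u[n] for causal signals
With a = 1/8: x[n] = (1/8)^n * u[n]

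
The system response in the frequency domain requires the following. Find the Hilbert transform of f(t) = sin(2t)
The Hilbert transform shifts each frequency component by -pi/2.
H{sin(wt)} = -cos(wt)
With w = 2: H{sin(2t)} = -cos(2t)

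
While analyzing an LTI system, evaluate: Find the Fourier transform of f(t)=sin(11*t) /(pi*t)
sin(W * t)/(pi * t) = (W/pi) * sinc(W * t/pi) is the impulse response of the ideal low-pass filter with cutoff W (here W = 11).
Its Fourier transform is a rectangular function:
F(omega) = 1 for |omega| < 11, 0 otherwise

Answer: rect(omega/22) [i.e., 1 for |omega| < 11, 0 otherwise]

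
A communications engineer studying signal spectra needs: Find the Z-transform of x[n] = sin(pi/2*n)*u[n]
Z{sin(w0 * n) * u[n]}=z * sin(w0)/(z^2-2z * cos(w0)+1)
With w0=pi/2: X(z)=z * sin(pi/2)/(z^2-2z * cos(pi/2)+1)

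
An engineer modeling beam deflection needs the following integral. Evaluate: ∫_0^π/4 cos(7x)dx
Antiderivative: sin(7x)/7
Evaluate at bounds: [sin(7·π/4)/7] - [sin(7·0)/7]
=((-√2/2) - (0))/7=-√2/14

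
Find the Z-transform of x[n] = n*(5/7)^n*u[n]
Using the property Z{n * a^n * u[n]}=az/(z-a)^2
With a=5/7: X(z)=(5/7)z/(z - 5/7)^2, |z| > 5/7

Answer: (5/7)z/(z - 5/7)^2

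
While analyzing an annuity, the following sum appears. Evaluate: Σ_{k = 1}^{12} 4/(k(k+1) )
Partial fractions: 4/(k(k+1))=4/k - 4/(k+1)
Telescoping sum: 4(1-1/13)=4·12/13

Answer: 48/13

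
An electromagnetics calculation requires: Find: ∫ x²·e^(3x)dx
Integration by parts twice:
First: u = x², dv = e^(3x) dx => x²e^(3x)/3 - (2/3)∫ xe^(3x) dx
Second (∫ xe^(3x) dx): xe^(3x)/3 - e^(3x)/9
Combining: e^(3x)(x²/3 - 2x/9 + 2/27) + C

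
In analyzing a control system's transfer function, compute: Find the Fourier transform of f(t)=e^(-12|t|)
Using the standard pair: F{e^(-a|t|)}=2a/(a^2+omega^2)
With a=12: F(omega)=24/(144+omega^2)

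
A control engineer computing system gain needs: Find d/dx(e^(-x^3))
Chain rule: d/dx[e^u]=e^u · u' where u=-x^3
u'=-3x^2

Answer: -3x^2·e^(-x^3)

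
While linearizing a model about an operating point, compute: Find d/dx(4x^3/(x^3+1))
Quotient rule: (f/g)'=(f'g - fg')/g²
f=4x^3, f'=12x^2
g=x^3 + 1, g'=3x^2

Answer: (12x^2·(x^3 + 1) - 12x^5)/(x^3 + 1)²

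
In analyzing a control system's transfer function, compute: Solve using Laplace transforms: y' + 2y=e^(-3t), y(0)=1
Take L: sY - 1 + 2Y=1/(s + 3)
Y(s + 2)=1/(s + 3) + 1
Y=1/((s + 3)(s + 2)) + 1/(s + 2)
Partial fractions: 1/((s + 3)(s + 2))=-1/(s + 3) + 1/(s + 2)
So Y=-1/(s + 3) + 2/(s + 2)
Inverse Laplace transform (L^(-1){1/(s + 3)}=e^(-3t), L^(-1){1/(s + 2)}=e^(-2t)):

Answer: y(t)=-1·e^(-3t) + 2·e^(-2t)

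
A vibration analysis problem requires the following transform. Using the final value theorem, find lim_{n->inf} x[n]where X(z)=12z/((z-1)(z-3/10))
Final value theorem: lim x[n]=lim_{z->1} (z-1) * X(z)
(z-1) * X(z)=12z/(z-3/10)
As z->1: 12/(1 - 3/10)=12/(7/10)=120/7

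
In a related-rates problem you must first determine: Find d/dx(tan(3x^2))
Chain rule: d/dx[tan(u)]=sec²(u)·u' where u=3x^2
u'=6x

Answer: 6x·sec²(3x^2)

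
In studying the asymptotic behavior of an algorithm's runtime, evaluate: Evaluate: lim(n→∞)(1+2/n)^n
This is the definition of e^2: lim(1 + 2/n)^n=e^2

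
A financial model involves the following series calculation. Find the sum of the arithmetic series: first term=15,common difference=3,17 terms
Last term: a_n=15 + (17 - 1)·3=63
Sum=n(a_1 + a_n)/2=17(15 + 63)/2=663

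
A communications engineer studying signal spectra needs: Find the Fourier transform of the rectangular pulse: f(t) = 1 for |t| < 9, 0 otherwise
F(omega)=integral from -9 to 9 of e^(-j * omega * t) dt
=2 * sin(9 * omega)/omega=18 * sinc(9 * omega/pi)

Answer: 2 * sin(9 * omega)/omega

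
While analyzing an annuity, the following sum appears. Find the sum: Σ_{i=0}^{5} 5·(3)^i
Geometric series: S = a(1 - r^n)/(1 - r)
a = 5, r = 3, n = 6
S = 5(1 - 729)/-2 = 1820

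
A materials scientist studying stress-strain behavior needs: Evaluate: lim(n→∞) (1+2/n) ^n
This is the definition of e^2: lim(1 + 2/n)^n = e^2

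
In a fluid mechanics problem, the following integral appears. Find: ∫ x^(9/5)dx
Power rule: ∫ x^(9/5) dx=x^(14/5)/(14/5) + C

Answer: (5/14)·x^(14/5) + C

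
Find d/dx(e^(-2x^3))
Chain rule: d/dx[e^u]=e^u · u' where u=-2x^3
u'=-6x^2

Answer: -6x^2·e^(-2x^3)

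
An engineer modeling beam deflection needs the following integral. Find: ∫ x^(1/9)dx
Power rule: ∫ x^(1/9) dx=x^(10/9)/(10/9)+C

Answer: (9/10)·x^(10/9)+C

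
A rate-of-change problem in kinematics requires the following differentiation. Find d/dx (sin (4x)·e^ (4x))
Product rule: (fg)' = f'g + fg'
f = sin(4x), f' = 4·cos(4x)
g = e^(4x), g' = 4·e^(4x)

Answer: 4·cos(4x)·e^(4x) + 4·sin(4x)·e^(4x)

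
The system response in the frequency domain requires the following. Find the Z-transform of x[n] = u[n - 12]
Using the time-shift property: Z{u[n-12]} = z^(-12) * z/(z-1)
= z^(-11)/(z-1)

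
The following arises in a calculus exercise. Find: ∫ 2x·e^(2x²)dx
Let u=2x², du=4x dx
∫ (1/2)e^u du=e^u/2+C

Answer: e^(2x²)/2+C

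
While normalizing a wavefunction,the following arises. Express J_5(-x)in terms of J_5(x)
For integer n: J_n(-x) = (-1)^n J_n(x)
With n = 5: J_5(-x) = (-1)^5 J_5(x) = -J_5(x)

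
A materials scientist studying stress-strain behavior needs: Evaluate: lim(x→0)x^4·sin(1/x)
Squeeze theorem: -|x^4| ≤ x^4·sin(1/x) ≤ |x^4|
Since x^4 → 0 as x → 0, by squeeze theorem the limit is 0

Answer: 0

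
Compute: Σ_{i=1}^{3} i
Using formula: Σ i^1=n(n + 1)/2=3·4/2=6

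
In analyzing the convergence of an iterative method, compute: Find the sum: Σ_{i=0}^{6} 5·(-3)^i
Geometric series: S = a(1 - r^n)/(1 - r)
a = 5, r = -3, n = 7
S = 5(1+2187)/4 = 2735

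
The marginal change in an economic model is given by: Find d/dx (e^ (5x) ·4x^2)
Product rule: (fg)' = f'g + fg'
f = e^(5x), f' = 5·e^(5x)
g = 4x^2, g' = 8x

Answer: 20·e^(5x)·x^2 + 8·e^(5x)·x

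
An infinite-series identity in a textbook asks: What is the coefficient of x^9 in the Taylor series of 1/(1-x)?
1/(1-x) = Σ x^n for |x|<1
All coefficients are 1

Answer: 1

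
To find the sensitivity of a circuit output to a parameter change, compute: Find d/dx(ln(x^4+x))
Chain rule: d/dx[ln(u)] = u'/u where u = x^4+x
u' = 4x^3+1

Answer: (4x^3+1)/(x^4+x)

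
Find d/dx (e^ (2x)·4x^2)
Product rule: (fg)'=f'g + fg'
f=e^(2x), f'=2·e^(2x)
g=4x^2, g'=8x

Answer: 8·e^(2x)·x^2 + 8·e^(2x)·x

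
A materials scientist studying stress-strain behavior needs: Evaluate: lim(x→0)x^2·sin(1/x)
Squeeze theorem: -|x^2| ≤ x^2·sin(1/x) ≤ |x^2|
Since x^2 → 0 as x → 0, by squeeze theorem the limit is 0

Answer: 0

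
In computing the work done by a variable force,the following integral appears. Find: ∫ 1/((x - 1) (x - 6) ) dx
Partial fractions: 1/((x-1)(x-6))=A/(x-1) + B/(x-6)
A=-1/5, B=1/5
∫ [-1/5· 1/(x-1) + 1/5· 1/(x-6)] dx
=(1/5)[ln|x-6| - ln|x-1|] + C

Answer: (1/5)·ln|(x-6)/(x-1)| + C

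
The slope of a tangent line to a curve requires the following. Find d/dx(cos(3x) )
Chain rule: d/dx[cos(u)]=-sin(u)·u' where u=3x
u'=3

Answer: -3·sin(3x)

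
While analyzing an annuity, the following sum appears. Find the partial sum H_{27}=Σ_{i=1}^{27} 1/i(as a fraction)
H_27=1 + 1/2 + 1/3 + ... + 1/27
=312536252003/80313433200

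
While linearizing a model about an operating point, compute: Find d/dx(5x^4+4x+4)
Power rule: d/dx(ax^n)=n·a·x^(n-1)
Term by term: 20·x^3 + 4

Answer: 20x^3 + 4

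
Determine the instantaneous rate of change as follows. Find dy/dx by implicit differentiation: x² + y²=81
Differentiate both sides: 2x+2y·(dy/dx)=0
Solve: dy/dx=-2x/(2y)=-x/y

Answer: dy/dx=-x/y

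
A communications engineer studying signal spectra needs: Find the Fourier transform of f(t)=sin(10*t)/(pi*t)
sin(W * t)/(pi * t)=(W/pi) * sinc(W * t/pi) is the impulse response of the ideal low-pass filter with cutoff W (here W=10).
Its Fourier transform is a rectangular function:
F(omega)=1 for |omega| < 10, 0 otherwise

Answer: rect(omega/20) [i.e., 1 for |omega| < 10, 0 otherwise]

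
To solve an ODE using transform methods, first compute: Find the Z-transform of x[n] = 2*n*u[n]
Z{n * u[n]}=z/(z-1)^2
By linearity: Z{2 * n * u[n]}=2z/(z-1)^2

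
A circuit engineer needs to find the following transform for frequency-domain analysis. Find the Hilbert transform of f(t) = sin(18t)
The Hilbert transform shifts each frequency component by -pi/2.
H{sin(wt)} = -cos(wt)
With w = 18: H{sin(18t)} = -cos(18t)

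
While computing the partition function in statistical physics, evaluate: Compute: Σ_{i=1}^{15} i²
Using formula: Σ i^2 = n(n + 1)(2n + 1)/6 = 15·16·31/6 = 1240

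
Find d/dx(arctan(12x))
d/dx[arctan(u)] = u'/(1 + u²), u = 12x, u' = 12

Answer: 12/(1 + 144x²)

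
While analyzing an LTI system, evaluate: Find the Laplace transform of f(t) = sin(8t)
L{sin(wt)} = w/(s²+w²)
L{sin(8t)} = 8/(s²+64)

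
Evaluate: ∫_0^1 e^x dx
Antiderivative: e^x
Evaluate: (e^1-1)

Answer: e^1-1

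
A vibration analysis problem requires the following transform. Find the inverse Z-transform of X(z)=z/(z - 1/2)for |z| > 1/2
Standard pair: z/(z-a) <-> a^n * u[n] for causal signals
With a = 1/2: x[n] = (1/2)^n * u[n]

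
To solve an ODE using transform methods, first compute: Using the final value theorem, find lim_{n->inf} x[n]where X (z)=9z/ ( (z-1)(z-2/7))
Final value theorem: lim x[n] = lim_{z->1} (z-1) * X(z)
(z-1) * X(z) = 9z/(z-2/7)
As z->1: 9/(1 - 2/7) = 9/(5/7) = 63/5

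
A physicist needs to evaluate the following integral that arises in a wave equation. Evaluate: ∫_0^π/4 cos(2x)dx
Antiderivative: sin(2x)/2
Evaluate at bounds: [sin(2·π/4)/2] - [sin(2·0)/2]
=((1) - (0))/2=1/2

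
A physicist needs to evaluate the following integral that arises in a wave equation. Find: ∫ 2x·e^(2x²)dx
Let u = 2x², du = 4x dx
∫ (1/2)e^u du = e^u/2+C

Answer: e^(2x²)/2+C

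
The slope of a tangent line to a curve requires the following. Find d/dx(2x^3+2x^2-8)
Power rule: d/dx(ax^n)=n·a·x^(n-1)
Term by term: 6·x^2 + 4·x

Answer: 6x^2 + 4x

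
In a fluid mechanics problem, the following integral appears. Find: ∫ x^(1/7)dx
Power rule: ∫ x^(1/7) dx=x^(8/7)/(8/7) + C

Answer: (7/8)·x^(8/7) + C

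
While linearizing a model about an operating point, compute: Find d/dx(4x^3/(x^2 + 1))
Quotient rule: (f/g)' = (f'g - fg')/g²
f = 4x^3, f' = 12x^2
g = x^2 + 1, g' = 2x

Answer: (12x^2·(x^2 + 1) - 8x^4)/(x^2 + 1)²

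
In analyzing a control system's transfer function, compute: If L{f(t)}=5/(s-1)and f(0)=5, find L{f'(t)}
L{f'(t)}=s·F(s) - f(0)=5s/(s-1) - 5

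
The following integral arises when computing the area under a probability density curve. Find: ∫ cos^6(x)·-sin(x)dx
Let u = cos(x), du = -sin(x) dx
∫ u^6 du = u^7/7+C

Answer: cos^7(x)/7+C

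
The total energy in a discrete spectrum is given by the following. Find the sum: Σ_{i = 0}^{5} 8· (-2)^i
Geometric series: S=a(1 - r^n)/(1 - r)
a=8, r=-2, n=6
S=8(1 - 64)/3=-168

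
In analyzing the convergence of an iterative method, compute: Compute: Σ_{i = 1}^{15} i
Using formula: Σ i^1=n(n + 1)/2=15·16/2=120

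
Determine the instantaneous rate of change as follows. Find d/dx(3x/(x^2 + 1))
Quotient rule: (f/g)'=(f'g - fg')/g²
f=3x, f'=3
g=x^2 + 1, g'=2x

Answer: (3·(x^2 + 1) - 6x^2)/(x^2 + 1)²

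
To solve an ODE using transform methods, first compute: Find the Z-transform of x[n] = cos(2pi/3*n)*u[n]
Z{cos(w0*n)*u[n]}=z(z - cos(w0))/(z^2-2z*cos(w0)+1)
With w0=2pi/3: X(z)=z(z - cos(2pi/3))/(z^2-2z*cos(2pi/3)+1)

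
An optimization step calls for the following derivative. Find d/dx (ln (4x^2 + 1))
Chain rule: d/dx[ln(u)]=u'/u where u=4x^2+1
u'=8x

Answer: (8x)/(4x^2+1)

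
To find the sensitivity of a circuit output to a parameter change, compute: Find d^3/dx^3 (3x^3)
Apply power rule 3 times:
d^1: 9x^2
d^2: 18x
d^3: 18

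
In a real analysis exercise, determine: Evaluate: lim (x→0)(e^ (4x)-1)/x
L'Hôpital (0/0): lim 4e^(4x)/1=4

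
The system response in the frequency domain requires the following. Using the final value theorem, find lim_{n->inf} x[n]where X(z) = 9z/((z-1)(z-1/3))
Final value theorem: lim x[n] = lim_{z->1} (z-1)*X(z)
(z-1)*X(z) = 9z/(z-1/3)
As z->1: 9/(1 - 1/3) = 9/(2/3) = 27/2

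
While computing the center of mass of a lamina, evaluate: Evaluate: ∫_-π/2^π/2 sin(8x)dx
Antiderivative: -cos(8x)/8
Evaluate at bounds: [-cos(8·π/2)/8] - [-cos(8·-π/2)/8]
= (-(1)+(1))/8 = 0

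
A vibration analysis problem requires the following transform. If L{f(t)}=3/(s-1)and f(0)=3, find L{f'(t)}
L{f'(t)} = s·F(s) - f(0) = 3s/(s-1) - 3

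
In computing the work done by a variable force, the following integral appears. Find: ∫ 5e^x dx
Since d/dx[e^x] = +e^x, we get 5e^x+C

Answer: 5e^x+C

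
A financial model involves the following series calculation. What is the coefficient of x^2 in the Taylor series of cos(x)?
cos(x)=Σ (-1)^k x^(2k)/(2k)!
For x^2: (-1)^1/2!=-1/2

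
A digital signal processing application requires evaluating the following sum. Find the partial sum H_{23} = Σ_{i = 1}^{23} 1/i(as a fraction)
H_23=1+1/2+1/3+...+1/23
=444316699/118982864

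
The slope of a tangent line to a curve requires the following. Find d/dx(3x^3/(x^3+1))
Quotient rule: (f/g)'=(f'g - fg')/g²
f=3x^3, f'=9x^2
g=x^3+1, g'=3x^2

Answer: (9x^2·(x^3+1)-9x^5)/(x^3+1)²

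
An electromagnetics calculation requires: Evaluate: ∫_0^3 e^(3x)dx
Antiderivative: (1/3)e^(3x)
Evaluate: (1/3)(e^9 - 1)

Answer: (e^9 - 1)/3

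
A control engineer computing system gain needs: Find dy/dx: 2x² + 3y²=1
Differentiate: 4x+6y·(dy/dx) = 0
dy/dx = -4x/(6y) = -(2/3)·(x/y)

Answer: dy/dx = -(2/3)·(x/y)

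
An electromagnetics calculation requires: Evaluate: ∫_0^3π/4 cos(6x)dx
Antiderivative: sin(6x)/6
Evaluate at bounds: [sin(6·3π/4)/6] - [sin(6·0)/6]
= ((1) - (0))/6 = 1/6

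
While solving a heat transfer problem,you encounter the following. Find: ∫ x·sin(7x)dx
By parts: u = x, dv = sin(7x) dx
du = dx, v = -cos(7x)/7
= -x·cos(7x)/7+sin(7x)/7²+C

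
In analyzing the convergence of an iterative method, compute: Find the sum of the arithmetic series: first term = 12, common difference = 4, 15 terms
Last term: a_n = 12+(15-1)·4 = 68
Sum = n(a_1+a_n)/2 = 15(12+68)/2 = 600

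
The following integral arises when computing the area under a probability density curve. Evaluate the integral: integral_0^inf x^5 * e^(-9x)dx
This is a Gamma integral. Substitute u = 9x (du = 9 dx):
integral_0^inf x^5*e^(-9x) dx = (1/9^6) integral_0^inf u^5*e^(-u) du
= Gamma(6)/9^6 = 5!/9^6 = 120/531441

Answer: 40/177147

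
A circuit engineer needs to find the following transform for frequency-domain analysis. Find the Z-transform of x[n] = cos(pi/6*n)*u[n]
Z{cos(w0*n)*u[n]} = z(z - cos(w0))/(z^2 - 2z*cos(w0) + 1)
With w0 = pi/6: X(z) = z(z - cos(pi/6))/(z^2 - 2z*cos(pi/6) + 1)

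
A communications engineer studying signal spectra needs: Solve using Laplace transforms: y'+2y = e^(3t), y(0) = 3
Take L: sY - 3+2Y=1/(s-3)
Y(s+2)=1/(s-3)+3
Y=1/((s-3)(s+2))+3/(s+2)
Partial fractions: 1/((s-3)(s+2))=(1/5)/(s-3) - (1/5)/(s+2)
So Y=(1/5)/(s-3)+(14/5)/(s+2)
Inverse Laplace transform (L^(-1){1/(s-3)}=e^(3t), L^(-1){1/(s+2)}=e^(-2t)):

Answer: y(t)=(1/5)·e^(3t)+(14/5)·e^(-2t)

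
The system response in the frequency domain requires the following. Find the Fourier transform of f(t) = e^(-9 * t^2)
The Fourier transform of a Gaussian e^(-a * t^2) is sqrt(pi/a) * e^(-omega^2/(4a)).
With a = 9: F(omega) = sqrt(pi)/3 * e^(-omega^2/36)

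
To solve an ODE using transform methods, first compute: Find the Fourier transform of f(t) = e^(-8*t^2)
The Fourier transform of a Gaussian e^(-a*t^2) is sqrt(pi/a)*e^(-omega^2/(4a)).
With a=8: F(omega)=sqrt(pi/8)*e^(-omega^2/32)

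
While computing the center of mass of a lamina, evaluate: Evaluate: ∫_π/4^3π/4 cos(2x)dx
Antiderivative: sin(2x)/2
Evaluate at bounds: [sin(2·3π/4)/2] - [sin(2·π/4)/2]
=((-1) - (1))/2=-1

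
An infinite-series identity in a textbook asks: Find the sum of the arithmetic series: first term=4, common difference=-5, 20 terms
Last term: a_n=4+(20-1)·-5=-91
Sum=n(a_1+a_n)/2=20(4+(-91))/2=-870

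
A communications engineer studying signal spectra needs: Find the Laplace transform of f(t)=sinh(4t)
L{sinh(at)}=a/(s²-a²)
L{sinh(4t)}=4/(s²-16)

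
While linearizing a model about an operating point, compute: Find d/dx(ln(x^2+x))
Chain rule: d/dx[ln(u)]=u'/u where u=x^2 + x
u'=2x + 1

Answer: (2x + 1)/(x^2 + x)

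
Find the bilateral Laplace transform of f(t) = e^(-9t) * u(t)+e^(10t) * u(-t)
For e^(-9t)*u(t): L = 1/(s + 9), Re(s) > -9
For e^(10t)*u(-t): L = -1/(s-10), Re(s) < 10
Combined: F(s) = 1/(s + 9) - 1/(s-10), -9 < Re(s) < 10

Answer: 1/(s + 9) - 1/(s-10), ROC: -9 < Re(s) < 10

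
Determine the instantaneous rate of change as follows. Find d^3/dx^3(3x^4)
Apply power rule 3 times:
d^1: 12x^3
d^2: 36x^2
d^3: 72x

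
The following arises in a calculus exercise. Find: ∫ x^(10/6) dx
Power rule: ∫ x^(5/3) dx = x^(8/3)/(8/3) + C

Answer: (3/8)·x^(8/3) + C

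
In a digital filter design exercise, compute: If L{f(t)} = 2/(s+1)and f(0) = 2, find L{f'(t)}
L{f'(t)}=s·F(s) - f(0)=2s/(s + 1) - 2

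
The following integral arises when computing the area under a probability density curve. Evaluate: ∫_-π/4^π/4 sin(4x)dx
Antiderivative: -cos(4x)/4
Evaluate at bounds: [-cos(4·π/4)/4] - [-cos(4·-π/4)/4]
= (-(-1)+(-1))/4 = 0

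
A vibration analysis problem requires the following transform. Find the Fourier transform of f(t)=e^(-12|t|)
Using the standard pair: F{e^(-a|t|)}=2a/(a^2+omega^2)
With a=12: F(omega)=24/(144+omega^2)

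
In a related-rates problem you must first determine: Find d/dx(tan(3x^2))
Chain rule: d/dx[tan(u)]=sec²(u)·u' where u=3x^2
u'=6x

Answer: 6x·sec²(3x^2)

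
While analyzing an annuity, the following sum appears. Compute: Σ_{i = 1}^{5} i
Using formula: Σ i^1=n(n + 1)/2=5·6/2=15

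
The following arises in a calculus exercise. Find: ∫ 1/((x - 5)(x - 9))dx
Partial fractions: 1/((x-5)(x-9)) = A/(x-5) + B/(x-9)
A = -1/4, B = 1/4
∫ [-1/4· 1/(x-5) + 1/4· 1/(x-9)] dx
= (1/4)[ln|x-9| - ln|x-5|] + C

Answer: (1/4)·ln|(x-9)/(x-5)| + C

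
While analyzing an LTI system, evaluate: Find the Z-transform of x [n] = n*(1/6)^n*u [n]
Using the property Z{n*a^n*u[n]}=az/(z-a)^2
With a=1/6: X(z)=(1/6)z/(z - 1/6)^2, |z| > 1/6

Answer: (1/6)z/(z - 1/6)^2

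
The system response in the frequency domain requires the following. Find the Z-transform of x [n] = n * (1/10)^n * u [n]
Using the property Z{n * a^n * u[n]} = az/(z-a)^2
With a = 1/10: X(z) = (1/10)z/(z - 1/10)^2, |z| > 1/10

Answer: (1/10)z/(z - 1/10)^2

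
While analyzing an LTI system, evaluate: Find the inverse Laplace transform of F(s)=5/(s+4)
L^(-1){5/(s-a)} = c·e^(at)
Here a = -4, c = 5

Answer: 5e^(-4t)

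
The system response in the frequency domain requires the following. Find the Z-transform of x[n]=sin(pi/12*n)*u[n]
Z{sin(w0*n)*u[n]} = z*sin(w0)/(z^2-2z*cos(w0)+1)
With w0 = pi/12: X(z) = z*sin(pi/12)/(z^2-2z*cos(pi/12)+1)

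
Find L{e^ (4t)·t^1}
First shifting: L{e^(at)f(t)} = F(s-a)
L{t^1} = 1/s^2
Shift s → s-4: 1/(s-4)^2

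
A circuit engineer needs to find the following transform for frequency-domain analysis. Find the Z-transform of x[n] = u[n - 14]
Using the time-shift property: Z{u[n-14]} = z^(-14) * z/(z-1)
= z^(-13)/(z-1)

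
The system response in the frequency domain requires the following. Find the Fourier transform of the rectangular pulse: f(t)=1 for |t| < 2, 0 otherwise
F(omega)=integral from -2 to 2 of e^(-j * omega * t) dt
=2 * sin(2 * omega)/omega=4 * sinc(2 * omega/pi)

Answer: 2 * sin(2 * omega)/omega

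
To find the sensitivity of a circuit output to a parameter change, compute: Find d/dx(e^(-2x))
Chain rule: d/dx[e^u] = e^u · u' where u = -2x
u' = -2

Answer: -2·e^(-2x)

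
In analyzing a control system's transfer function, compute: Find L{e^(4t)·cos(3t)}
First shifting: L{e^(at)f(t)} = F(s-a)
L{cos(3t)} = s/(s² + 9)
Shift: (s-4)/((s-4)² + 9)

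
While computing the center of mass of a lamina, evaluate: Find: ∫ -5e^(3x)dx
Since d/dx[e^(3x)] = 3e^(3x), we get -5/3 e^(3x) + C

Answer: (-5/3)e^(3x) + C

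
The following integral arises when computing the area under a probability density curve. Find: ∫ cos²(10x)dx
Using identity cos²(u)=(1+cos(2u))/2:
∫ (1+cos(20x))/2 dx=x/2+sin(20x)/40+C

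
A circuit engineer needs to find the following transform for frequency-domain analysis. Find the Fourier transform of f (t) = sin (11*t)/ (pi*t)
sin(W*t)/(pi*t)=(W/pi)*sinc(W*t/pi) is the impulse response of the ideal low-pass filter with cutoff W (here W=11).
Its Fourier transform is a rectangular function:
F(omega)=1 for |omega| < 11, 0 otherwise

Answer: rect(omega/22) [i.e., 1 for |omega| < 11, 0 otherwise]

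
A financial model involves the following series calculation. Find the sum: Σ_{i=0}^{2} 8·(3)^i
Geometric series: S = a(1 - r^n)/(1 - r)
a = 8, r = 3, n = 3
S = 8(1 - 27)/-2 = 104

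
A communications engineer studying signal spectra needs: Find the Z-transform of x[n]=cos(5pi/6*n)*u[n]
Z{cos(w0*n)*u[n]} = z(z - cos(w0))/(z^2 - 2z*cos(w0) + 1)
With w0 = 5pi/6: X(z) = z(z - cos(5pi/6))/(z^2 - 2z*cos(5pi/6) + 1)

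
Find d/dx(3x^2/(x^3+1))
Quotient rule: (f/g)'=(f'g - fg')/g²
f=3x^2, f'=6x
g=x^3+1, g'=3x^2

Answer: (6x·(x^3+1)-9x^4)/(x^3+1)²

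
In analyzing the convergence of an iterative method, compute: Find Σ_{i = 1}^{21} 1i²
=1·n(n+1)(2n+1)/6=1·21·22·43/6=3311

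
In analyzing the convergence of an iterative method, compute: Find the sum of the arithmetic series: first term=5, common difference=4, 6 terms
Last term: a_n = 5+(6-1)·4 = 25
Sum = n(a_1+a_n)/2 = 6(5+25)/2 = 90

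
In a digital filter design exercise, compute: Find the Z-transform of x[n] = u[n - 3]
Using the time-shift property: Z{u[n-3]}=z^(-3) * z/(z-1)
=z^(-2)/(z-1)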